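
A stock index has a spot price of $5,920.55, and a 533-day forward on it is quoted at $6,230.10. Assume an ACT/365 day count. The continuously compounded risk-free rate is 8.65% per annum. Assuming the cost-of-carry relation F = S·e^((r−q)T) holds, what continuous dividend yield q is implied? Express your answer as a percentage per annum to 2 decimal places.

From F = S·e^((r−q)T): (r − q) = ln(F/S)/T
ln(6230.10/5920.55) = ln(1.052284) = 0.050963
(r − q) = 0.050963 / (533/365) = 0.034900
q = r − ln(F/S)/T = 0.0865 − 0.034900 = 0.051600
q = 5.16%

5.16%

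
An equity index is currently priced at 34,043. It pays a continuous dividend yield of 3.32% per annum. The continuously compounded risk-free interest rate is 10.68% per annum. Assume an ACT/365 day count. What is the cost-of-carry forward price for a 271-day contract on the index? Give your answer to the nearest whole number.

F = S·e^((r − q)T) = 34043 · e^((0.1068 − 0.0332) × 271/365)
= 34043 · e^0.054645 = 34043 × 1.056166
F = 35,955

35,955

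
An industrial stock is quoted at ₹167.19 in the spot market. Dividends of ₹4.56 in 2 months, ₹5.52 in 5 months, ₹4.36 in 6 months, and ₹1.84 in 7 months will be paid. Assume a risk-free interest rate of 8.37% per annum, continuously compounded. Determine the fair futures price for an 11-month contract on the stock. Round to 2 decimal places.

₹163.50

PV(dividends) I = 4.56·e^(−0.0837·2/12) + 5.52·e^(−0.0837·5/12) + 4.36·e^(−0.0837·6/12) + 1.84·e^(−0.0837·7/12)
I = 4.4968 + 5.3308 + 4.1813 + 1.7523 = 15.7612
F = (S − I)·e^(rT) = (167.19 − 15.7612) · e^(0.0837·11/12)
= 151.4288 · e^0.076725 = 151.4288 × 1.079745 = ₹163.50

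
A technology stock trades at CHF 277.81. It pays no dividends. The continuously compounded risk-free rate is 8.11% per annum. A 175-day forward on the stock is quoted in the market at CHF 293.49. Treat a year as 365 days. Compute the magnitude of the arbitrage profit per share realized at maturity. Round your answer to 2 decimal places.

CHF 4.66 per share

Fair forward: F* = S·e^(carry·T), with carry = r = 0.0811
F* = 277.81 · e^(0.0811 × 175/365) = 277.81 · e^0.038884 = 277.81 × 1.039650 = CHF 288.8252
Market CHF 293.49 > fair CHF 288.8252: forward overpriced → cash-and-carry (buy spot, short the forward).
At maturity, profit = |F_mkt − F*| = |293.49 − 288.8252| = CHF 4.66 per share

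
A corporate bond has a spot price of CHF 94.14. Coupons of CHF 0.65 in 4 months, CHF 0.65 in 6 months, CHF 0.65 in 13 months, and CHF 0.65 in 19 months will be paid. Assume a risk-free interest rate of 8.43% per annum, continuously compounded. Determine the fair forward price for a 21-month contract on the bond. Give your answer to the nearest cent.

CHF 106.30

PV(coupons) I = 0.65·e^(−0.0843·4/12) + 0.65·e^(−0.0843·6/12) + 0.65·e^(−0.0843·13/12) + 0.65·e^(−0.0843·19/12)
I = 0.6320 + 0.6232 + 0.5933 + 0.5688 = 2.4173
F = (S − I)·e^(rT) = (94.14 − 2.4173) · e^(0.0843·21/12)
= 91.7227 · e^0.147525 = 91.7227 × 1.158962 = CHF 106.30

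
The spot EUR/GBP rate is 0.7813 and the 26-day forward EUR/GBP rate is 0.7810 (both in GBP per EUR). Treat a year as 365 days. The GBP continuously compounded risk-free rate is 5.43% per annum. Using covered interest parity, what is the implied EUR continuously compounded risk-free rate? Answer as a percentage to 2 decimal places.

5.97%

F = S·e^((r_GBP − r_EUR)T) ⇒ r_EUR = r_GBP − ln(F/S)/T
ln(0.7810/0.7813) = -0.000384; /(26/365) = -0.005391
r_EUR = 0.0543 + 0.005391 = 0.059691
r_EUR = 5.97%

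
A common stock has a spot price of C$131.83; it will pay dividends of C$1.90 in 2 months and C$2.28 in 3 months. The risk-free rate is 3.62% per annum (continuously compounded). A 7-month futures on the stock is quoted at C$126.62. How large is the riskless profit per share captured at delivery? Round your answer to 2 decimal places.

PV(dividends) I = 1.90·e^(−0.0362·2/12) + 2.28·e^(−0.0362·3/12) = 4.1480
Fair futures F* = (S − I)·e^(rT) = (131.83 − 4.1480)·e^0.021117 = 127.6820 × 1.021342 = 130.4070
Market C$126.62 < fair 130.4070: forward underpriced → reverse cash-and-carry (short the stock, invest proceeds at r, pay the dividends, go long the forward).
Profit at T = |F_mkt − F*| = |126.62 − 130.4070| = C$3.79 per share

C$3.79 per share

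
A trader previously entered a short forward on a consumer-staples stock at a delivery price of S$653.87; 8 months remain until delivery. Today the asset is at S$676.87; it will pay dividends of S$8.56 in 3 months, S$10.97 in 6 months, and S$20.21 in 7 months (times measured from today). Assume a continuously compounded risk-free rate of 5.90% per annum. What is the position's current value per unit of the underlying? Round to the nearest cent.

-S$9.61

PV(remaining dividends) I = 8.56·e^(−0.0590·3/12) + 10.97·e^(−0.0590·6/12) + 20.21·e^(−0.0590·7/12) = 38.6121
Current forward F = (S − I)·e^(rT) = (676.87 − 38.6121)·e^(0.0590·8/12) = 638.2579 × 1.040117 = 663.8629
Value (long) = (F − K)·e^(−rT) = (663.8629 − 653.87) × 0.961430 = 9.6075
Short position value = −(long value) = -S$9.61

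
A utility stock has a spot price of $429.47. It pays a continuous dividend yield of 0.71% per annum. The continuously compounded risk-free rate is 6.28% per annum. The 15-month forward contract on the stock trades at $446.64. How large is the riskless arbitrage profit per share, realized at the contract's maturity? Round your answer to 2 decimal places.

Fair forward: F* = S·e^(carry·T), with carry = (r − q) = 0.0628 − 0.0071 = 0.0557
F* = 429.47 · e^(0.0557 × 15/12) = 429.47 · e^0.069625 = 429.47 × 1.072106 = $460.4374
Market $446.64 < fair $460.4374: forward underpriced → reverse cash-and-carry (short spot, go long the forward).
At maturity, profit = |F_mkt − F*| = |446.64 − 460.4374| = $13.80 per share

$13.80 per share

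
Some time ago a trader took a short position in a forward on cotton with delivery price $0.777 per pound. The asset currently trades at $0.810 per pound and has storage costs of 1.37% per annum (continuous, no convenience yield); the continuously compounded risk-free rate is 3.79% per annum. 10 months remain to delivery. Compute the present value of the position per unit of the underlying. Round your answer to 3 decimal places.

Current fair forward for the remaining 10 months: F = S·e^((r + u)·T), (r + u) = 0.0379 + 0.0137 = 0.0516
F = 0.810 · e^(0.0516 × 10/12) = 0.810 × 1.043938 = 0.8456
Value of long forward = (F − K)·e^(−rT) = (0.8456 − 0.777) · e^(−0.0379·10/12)
= 0.0686 × 0.968910 = 0.066
Short position value = −(long value) = -$0.066

-$0.066 per pound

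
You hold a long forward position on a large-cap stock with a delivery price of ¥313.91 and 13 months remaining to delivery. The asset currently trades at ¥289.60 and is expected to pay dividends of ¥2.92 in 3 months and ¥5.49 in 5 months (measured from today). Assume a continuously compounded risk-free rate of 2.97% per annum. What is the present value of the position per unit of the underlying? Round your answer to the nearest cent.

PV(remaining dividends) I = 2.92·e^(−0.0297·3/12) + 5.49·e^(−0.0297·5/12) = 8.3209
Current forward F = (S − I)·e^(rT) = (289.60 − 8.3209)·e^(0.0297·13/12) = 281.2791 × 1.032698 = 290.4764
Value (long) = (F − K)·e^(−rT) = (290.4764 − 313.91) × 0.968337 = -22.6916
Value = -¥22.69

-¥22.69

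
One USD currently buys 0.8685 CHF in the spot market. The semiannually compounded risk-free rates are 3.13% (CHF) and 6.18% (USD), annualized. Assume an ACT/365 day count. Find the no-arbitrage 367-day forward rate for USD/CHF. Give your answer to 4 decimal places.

By covered interest parity, F = S · (1+r_CHF/2)^(2T) / (1+r_USD/2)^(2T)
= 0.8685 × 1.031720 / 1.063109 = 0.8685 × 0.970474
F = 0.8429 CHF per USD

0.8429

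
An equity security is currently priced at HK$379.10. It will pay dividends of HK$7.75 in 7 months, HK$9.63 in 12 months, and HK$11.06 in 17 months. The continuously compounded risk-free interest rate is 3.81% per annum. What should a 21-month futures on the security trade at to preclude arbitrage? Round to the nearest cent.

PV(dividends) I = 7.75·e^(−0.0381·7/12) + 9.63·e^(−0.0381·12/12) + 11.06·e^(−0.0381·17/12)
I = 7.5797 + 9.2700 + 10.4789 = 27.3286
F = (S − I)·e^(rT) = (379.10 − 27.3286) · e^(0.0381·21/12)
= 351.7714 · e^0.066675 = 351.7714 × 1.068948 = HK$376.03

HK$376.03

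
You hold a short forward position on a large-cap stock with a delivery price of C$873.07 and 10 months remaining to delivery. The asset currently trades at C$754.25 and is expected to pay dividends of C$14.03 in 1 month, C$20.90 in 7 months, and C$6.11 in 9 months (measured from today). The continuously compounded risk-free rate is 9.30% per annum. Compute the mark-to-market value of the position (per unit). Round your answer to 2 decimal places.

C$93.13

PV(remaining dividends) I = 14.03·e^(−0.0930·1/12) + 20.90·e^(−0.0930·7/12) + 6.11·e^(−0.0930·9/12) = 39.4164
Current forward F = (S − I)·e^(rT) = (754.25 − 39.4164)·e^(0.0930·10/12) = 714.8336 × 1.080582 = 772.4363
Value (long) = (F − K)·e^(−rT) = (772.4363 − 873.07) × 0.925427 = -93.1291
Short position value = −(long value) = C$93.13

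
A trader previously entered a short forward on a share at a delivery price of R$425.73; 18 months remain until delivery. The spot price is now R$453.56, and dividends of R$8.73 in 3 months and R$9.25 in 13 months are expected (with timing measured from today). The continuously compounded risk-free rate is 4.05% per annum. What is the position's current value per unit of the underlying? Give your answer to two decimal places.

PV(remaining dividends) I = 8.73·e^(−0.0405·3/12) + 9.25·e^(−0.0405·13/12) = 17.4950
Current forward F = (S − I)·e^(rT) = (453.56 − 17.4950)·e^(0.0405·18/12) = 436.0650 × 1.062633 = 463.3771
Value (long) = (F − K)·e^(−rT) = (463.3771 − 425.73) × 0.941058 = 35.4281
Short position value = −(long value) = -R$35.43

-R$35.43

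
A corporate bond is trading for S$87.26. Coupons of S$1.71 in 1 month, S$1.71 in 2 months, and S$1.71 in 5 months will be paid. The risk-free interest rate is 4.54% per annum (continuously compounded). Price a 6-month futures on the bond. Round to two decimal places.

PV(coupons) I = 1.71·e^(−0.0454·1/12) + 1.71·e^(−0.0454·2/12) + 1.71·e^(−0.0454·5/12)
I = 1.7035 + 1.6971 + 1.6780 = 5.0786
F = (S − I)·e^(rT) = (87.26 − 5.0786) · e^(0.0454·6/12)
= 82.1814 · e^0.022700 = 82.1814 × 1.022960 = S$84.07

S$84.07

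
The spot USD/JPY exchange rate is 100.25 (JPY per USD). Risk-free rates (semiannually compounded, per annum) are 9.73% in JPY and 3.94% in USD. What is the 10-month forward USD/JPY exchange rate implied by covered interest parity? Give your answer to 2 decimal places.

By covered interest parity, F = S · (1+r_JPY/2)^(2T) / (1+r_USD/2)^(2T)
= 100.25 × 1.082391 / 1.033048 = 100.25 × 1.047764
F = 105.04 JPY per USD

105.04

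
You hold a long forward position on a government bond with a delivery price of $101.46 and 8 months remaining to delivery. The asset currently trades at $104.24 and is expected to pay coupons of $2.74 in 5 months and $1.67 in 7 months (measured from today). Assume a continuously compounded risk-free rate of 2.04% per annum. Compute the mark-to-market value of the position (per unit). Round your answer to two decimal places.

-$0.22

PV(remaining coupons) I = 2.74·e^(−0.0204·5/12) + 1.67·e^(−0.0204·7/12) = 4.3671
Current forward F = (S − I)·e^(rT) = (104.24 − 4.3671)·e^(0.0204·8/12) = 99.8729 × 1.013693 = 101.2405
Value (long) = (F − K)·e^(−rT) = (101.2405 − 101.46) × 0.986492 = -0.2165
Value = -$0.22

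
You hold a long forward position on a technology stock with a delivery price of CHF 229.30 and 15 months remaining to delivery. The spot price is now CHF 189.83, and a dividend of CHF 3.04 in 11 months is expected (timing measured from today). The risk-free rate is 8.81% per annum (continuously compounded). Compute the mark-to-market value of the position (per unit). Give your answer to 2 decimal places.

PV(remaining dividends) I = 3.04·e^(−0.0881·11/12) = 2.8041
Current forward F = (S − I)·e^(rT) = (189.83 − 2.8041)·e^(0.0881·15/12) = 187.0259 × 1.116418 = 208.7991
Value (long) = (F − K)·e^(−rT) = (208.7991 − 229.30) × 0.895722 = -18.3631
Value = -CHF 18.36

-CHF 18.36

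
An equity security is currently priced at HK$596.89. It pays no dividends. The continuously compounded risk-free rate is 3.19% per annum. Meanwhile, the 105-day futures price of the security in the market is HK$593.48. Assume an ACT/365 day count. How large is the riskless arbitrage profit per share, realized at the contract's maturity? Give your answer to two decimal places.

Fair futures: F* = S·e^(carry·T), with carry = r = 0.0319
F* = 596.89 · e^(0.0319 × 105/365) = 596.89 · e^0.009177 = 596.89 × 1.009219 = HK$602.3927
Market HK$593.48 < fair HK$602.3927: forward underpriced → reverse cash-and-carry (short spot, go long the forward).
At maturity, profit = |F_mkt − F*| = |593.48 − 602.3927| = HK$8.91 per share

HK$8.91 per share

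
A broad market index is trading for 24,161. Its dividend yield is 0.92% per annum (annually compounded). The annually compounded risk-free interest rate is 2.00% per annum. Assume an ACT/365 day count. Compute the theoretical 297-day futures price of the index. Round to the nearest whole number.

24,371

F = S · (1+r)^T / (1+q)^T
= 24161 × 1.016244 / 1.007480 = 24161 × 1.008699
F = 24,371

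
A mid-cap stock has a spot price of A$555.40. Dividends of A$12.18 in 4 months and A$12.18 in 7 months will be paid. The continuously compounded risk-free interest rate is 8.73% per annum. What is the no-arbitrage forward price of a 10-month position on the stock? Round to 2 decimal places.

PV(dividends) I = 12.18·e^(−0.0873·4/12) + 12.18·e^(−0.0873·7/12)
I = 11.8307 + 11.5753 = 23.4060
F = (S − I)·e^(rT) = (555.40 − 23.4060) · e^(0.0873·10/12)
= 531.9940 · e^0.072750 = 531.9940 × 1.075462 = A$572.14

A$572.14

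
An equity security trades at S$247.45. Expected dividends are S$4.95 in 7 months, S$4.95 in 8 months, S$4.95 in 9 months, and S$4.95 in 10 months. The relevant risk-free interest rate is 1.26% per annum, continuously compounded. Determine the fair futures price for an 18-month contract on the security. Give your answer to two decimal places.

PV(dividends) I = 4.95·e^(−0.0126·7/12) + 4.95·e^(−0.0126·8/12) + 4.95·e^(−0.0126·9/12) + 4.95·e^(−0.0126·10/12)
I = 4.9138 + 4.9086 + 4.9034 + 4.8983 = 19.6241
F = (S − I)·e^(rT) = (247.45 − 19.6241) · e^(0.0126·18/12)
= 227.8259 · e^0.018900 = 227.8259 × 1.019080 = S$232.17

S$232.17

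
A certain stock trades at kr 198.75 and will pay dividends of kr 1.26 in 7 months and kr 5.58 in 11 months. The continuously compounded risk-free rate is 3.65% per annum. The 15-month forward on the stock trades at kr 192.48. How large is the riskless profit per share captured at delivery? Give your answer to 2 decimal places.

kr 8.61 per share

PV(dividends) I = 1.26·e^(−0.0365·7/12) + 5.58·e^(−0.0365·11/12) = 6.6298
Fair forward F* = (S − I)·e^(rT) = (198.75 − 6.6298)·e^0.045625 = 192.1202 × 1.046682 = 201.0888
Market kr 192.48 < fair 201.0888: forward underpriced → reverse cash-and-carry (short the stock, invest proceeds at r, pay the dividends, go long the forward).
Profit at T = |F_mkt − F*| = |192.48 − 201.0888| = kr 8.61 per share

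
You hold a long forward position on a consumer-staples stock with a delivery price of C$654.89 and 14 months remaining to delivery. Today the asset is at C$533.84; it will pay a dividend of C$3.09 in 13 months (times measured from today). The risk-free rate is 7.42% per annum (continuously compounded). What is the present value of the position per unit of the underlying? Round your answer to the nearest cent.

PV(remaining dividends) I = 3.09·e^(−0.0742·13/12) = 2.8513
Current forward F = (S − I)·e^(rT) = (533.84 − 2.8513)·e^(0.0742·14/12) = 530.9887 × 1.090424 = 579.0028
Value (long) = (F − K)·e^(−rT) = (579.0028 − 654.89) × 0.917074 = -69.5942
Value = -C$69.59

-C$69.59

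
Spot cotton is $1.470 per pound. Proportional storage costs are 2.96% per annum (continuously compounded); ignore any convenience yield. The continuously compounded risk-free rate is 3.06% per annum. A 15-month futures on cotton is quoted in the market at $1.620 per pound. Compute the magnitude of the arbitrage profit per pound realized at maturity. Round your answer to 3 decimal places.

$0.035 per pound

Fair futures: F* = S·e^(carry·T), with carry = (r + u) = 0.0306 + 0.0296 = 0.0602
F* = 1.470 · e^(0.0602 × 15/12) = 1.470 · e^0.075250 = 1.470 × 1.078154 = $1.5849
Market $1.620 > fair $1.5849: forward overpriced → cash-and-carry (buy spot, short the forward).
At maturity, profit = |F_mkt − F*| = |1.620 − 1.5849| = $0.035 per pound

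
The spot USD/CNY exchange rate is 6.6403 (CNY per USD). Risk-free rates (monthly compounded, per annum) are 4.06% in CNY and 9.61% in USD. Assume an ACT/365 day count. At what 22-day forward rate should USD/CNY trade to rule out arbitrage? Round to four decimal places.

By covered interest parity, F = S · (1+r_CNY/12)^(12T) / (1+r_USD/12)^(12T)
= 6.6403 × 1.002446 / 1.005786 = 6.6403 × 0.996679
F = 6.6182 CNY per USD

6.6182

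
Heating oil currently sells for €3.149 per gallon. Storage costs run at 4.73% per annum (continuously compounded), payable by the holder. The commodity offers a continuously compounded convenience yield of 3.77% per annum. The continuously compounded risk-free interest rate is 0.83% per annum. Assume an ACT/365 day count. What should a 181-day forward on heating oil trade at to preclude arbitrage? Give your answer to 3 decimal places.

€3.177 per gallon

Net carry = r + u − y = 0.0083 + 0.0473 − 0.0377 = 0.0179
F = S·e^((r+u−y)T) = 3.149 · e^(0.0179 × 181/365) = 3.149 · e^0.008876
= 3.149 × 1.008916 = €3.177 per gallon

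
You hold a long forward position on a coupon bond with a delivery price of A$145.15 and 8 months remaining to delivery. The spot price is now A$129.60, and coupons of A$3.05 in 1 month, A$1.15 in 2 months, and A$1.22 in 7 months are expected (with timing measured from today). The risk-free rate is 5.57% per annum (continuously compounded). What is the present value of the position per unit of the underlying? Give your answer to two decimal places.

-A$15.62

PV(remaining coupons) I = 3.05·e^(−0.0557·1/12) + 1.15·e^(−0.0557·2/12) + 1.22·e^(−0.0557·7/12) = 5.3562
Current forward F = (S − I)·e^(rT) = (129.60 − 5.3562)·e^(0.0557·8/12) = 124.2438 × 1.037831 = 128.9441
Value (long) = (F − K)·e^(−rT) = (128.9441 − 145.15) × 0.963548 = -15.6152
Value = -A$15.62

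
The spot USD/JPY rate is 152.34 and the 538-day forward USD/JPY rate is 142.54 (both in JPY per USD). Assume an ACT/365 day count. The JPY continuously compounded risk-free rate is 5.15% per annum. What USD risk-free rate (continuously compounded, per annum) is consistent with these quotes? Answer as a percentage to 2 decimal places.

9.66%

F = S·e^((r_JPY − r_USD)T) ⇒ r_USD = r_JPY − ln(F/S)/T
ln(142.54/152.34) = -0.066492; /(538/365) = -0.045111
r_USD = 0.0515 + 0.045111 = 0.096611
r_USD = 9.66%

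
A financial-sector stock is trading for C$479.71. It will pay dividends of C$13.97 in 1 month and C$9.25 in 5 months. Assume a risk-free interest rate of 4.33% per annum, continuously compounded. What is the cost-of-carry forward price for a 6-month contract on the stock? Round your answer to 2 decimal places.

C$466.70

PV(dividends) I = 13.97·e^(−0.0433·1/12) + 9.25·e^(−0.0433·5/12)
I = 13.9197 + 9.0846 = 23.0043
F = (S − I)·e^(rT) = (479.71 − 23.0043) · e^(0.0433·6/12)
= 456.7057 · e^0.021650 = 456.7057 × 1.021886 = C$466.70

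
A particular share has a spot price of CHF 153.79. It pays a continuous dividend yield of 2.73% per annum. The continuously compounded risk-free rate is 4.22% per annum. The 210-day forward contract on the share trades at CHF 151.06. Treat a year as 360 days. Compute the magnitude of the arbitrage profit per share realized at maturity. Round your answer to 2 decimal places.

Fair forward: F* = S·e^(carry·T), with carry = (r − q) = 0.0422 − 0.0273 = 0.0149
F* = 153.79 · e^(0.0149 × 210/360) = 153.79 · e^0.008692 = 153.79 × 1.008730 = CHF 155.1326
Market CHF 151.06 < fair CHF 155.1326: forward underpriced → reverse cash-and-carry (short spot, go long the forward).
At maturity, profit = |F_mkt − F*| = |151.06 − 155.1326| = CHF 4.07 per share

CHF 4.07 per share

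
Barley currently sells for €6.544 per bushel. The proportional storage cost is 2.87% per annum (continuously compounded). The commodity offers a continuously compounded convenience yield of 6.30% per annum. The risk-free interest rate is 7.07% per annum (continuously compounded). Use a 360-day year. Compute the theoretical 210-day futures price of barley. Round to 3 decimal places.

€6.684 per bushel

Net carry = r + u − y = 0.0707 + 0.0287 − 0.0630 = 0.0364
F = S·e^((r+u−y)T) = 6.544 · e^(0.0364 × 210/360) = 6.544 · e^0.021233
= 6.544 × 1.021460 = €6.684 per bushel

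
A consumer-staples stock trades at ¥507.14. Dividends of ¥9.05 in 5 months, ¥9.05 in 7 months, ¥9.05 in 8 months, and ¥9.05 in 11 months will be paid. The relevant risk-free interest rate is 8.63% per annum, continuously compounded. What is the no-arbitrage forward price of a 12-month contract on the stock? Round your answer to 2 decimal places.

PV(dividends) I = 9.05·e^(−0.0863·5/12) + 9.05·e^(−0.0863·7/12) + 9.05·e^(−0.0863·8/12) + 9.05·e^(−0.0863·11/12)
I = 8.7304 + 8.6057 + 8.5440 + 8.3617 = 34.2418
F = (S − I)·e^(rT) = (507.14 − 34.2418) · e^(0.0863·12/12)
= 472.8982 · e^0.086300 = 472.8982 × 1.090133 = ¥515.52

¥515.52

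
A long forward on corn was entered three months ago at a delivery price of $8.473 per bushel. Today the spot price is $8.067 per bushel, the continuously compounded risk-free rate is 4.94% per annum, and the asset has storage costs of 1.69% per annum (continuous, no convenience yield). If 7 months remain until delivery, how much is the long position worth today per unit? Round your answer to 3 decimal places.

Current fair forward for the remaining 7 months: F = S·e^((r + u)·T), (r + u) = 0.0494 + 0.0169 = 0.0663
F = 8.067 · e^(0.0663 × 7/12) = 8.067 × 1.039433 = 8.3851
Value of long forward = (F − K)·e^(−rT) = (8.3851 − 8.473) · e^(−0.0494·7/12)
= -0.0879 × 0.971595 = -0.085

-$0.085 per bushel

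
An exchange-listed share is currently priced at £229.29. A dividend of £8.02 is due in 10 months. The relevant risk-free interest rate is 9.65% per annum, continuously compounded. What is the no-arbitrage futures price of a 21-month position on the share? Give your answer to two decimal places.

£262.71

PV(dividends) I = 8.02·e^(−0.0965·10/12)
I = 7.4003
F = (S − I)·e^(rT) = (229.29 − 7.4003) · e^(0.0965·21/12)
= 221.8897 · e^0.168875 = 221.8897 × 1.183972 = £262.71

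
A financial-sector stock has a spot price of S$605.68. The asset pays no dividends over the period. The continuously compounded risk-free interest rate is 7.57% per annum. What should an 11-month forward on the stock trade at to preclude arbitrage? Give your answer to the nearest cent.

S$649.20

F = S·e^(rT) = 605.68 · e^(0.0757 × 11/12)
= 605.68 · e^0.069392 = 605.68 × 1.071856
F = S$649.20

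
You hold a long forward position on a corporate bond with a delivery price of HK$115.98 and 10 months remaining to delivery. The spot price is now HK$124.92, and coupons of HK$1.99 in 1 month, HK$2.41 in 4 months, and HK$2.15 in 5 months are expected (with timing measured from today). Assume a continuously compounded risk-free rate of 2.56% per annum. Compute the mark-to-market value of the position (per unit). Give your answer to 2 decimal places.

HK$4.89

PV(remaining coupons) I = 1.99·e^(−0.0256·1/12) + 2.41·e^(−0.0256·4/12) + 2.15·e^(−0.0256·5/12) = 6.5025
Current forward F = (S − I)·e^(rT) = (124.92 − 6.5025)·e^(0.0256·10/12) = 118.4175 × 1.021563 = 120.9709
Value (long) = (F − K)·e^(−rT) = (120.9709 − 115.98) × 0.978893 = 4.8856
Value = HK$4.89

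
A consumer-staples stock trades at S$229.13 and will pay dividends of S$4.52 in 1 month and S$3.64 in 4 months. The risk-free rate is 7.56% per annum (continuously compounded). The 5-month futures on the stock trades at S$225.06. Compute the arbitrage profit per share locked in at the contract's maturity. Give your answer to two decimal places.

PV(dividends) I = 4.52·e^(−0.0756·1/12) + 3.64·e^(−0.0756·4/12) = 8.0410
Fair futures F* = (S − I)·e^(rT) = (229.13 − 8.0410)·e^0.031500 = 221.0890 × 1.032001 = 228.1641
Market S$225.06 < fair 228.1641: forward underpriced → reverse cash-and-carry (short the stock, invest proceeds at r, pay the dividends, go long the forward).
Profit at T = |F_mkt − F*| = |225.06 − 228.1641| = S$3.10 per share

S$3.10 per share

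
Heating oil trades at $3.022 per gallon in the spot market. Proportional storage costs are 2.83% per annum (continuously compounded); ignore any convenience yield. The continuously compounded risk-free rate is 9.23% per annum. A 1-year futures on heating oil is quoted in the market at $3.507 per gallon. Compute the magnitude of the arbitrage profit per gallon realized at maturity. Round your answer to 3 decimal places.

Fair futures: F* = S·e^(carry·T), with carry = (r + u) = 0.0923 + 0.0283 = 0.1206
F* = 3.022 · e^(0.1206 × 1) = 3.022 · e^0.120600 = 3.022 × 1.128174 = $3.4093
Market $3.507 > fair $3.4093: forward overpriced → cash-and-carry (buy spot, short the forward).
At maturity, profit = |F_mkt − F*| = |3.507 − 3.4093| = $0.098 per gallon

$0.098 per gallon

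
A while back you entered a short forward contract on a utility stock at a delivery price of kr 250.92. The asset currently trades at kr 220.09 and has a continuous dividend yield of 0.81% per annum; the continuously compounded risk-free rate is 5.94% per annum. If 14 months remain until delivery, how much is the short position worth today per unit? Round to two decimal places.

Current fair forward for the remaining 14 months: F = S·e^((r − q)·T), (r − q) = 0.0594 − 0.0081 = 0.0513
F = 220.09 · e^(0.0513 × 14/12) = 220.09 × 1.061677 = 233.6645
Value of long forward = (F − K)·e^(−rT) = (233.6645 − 250.92) · e^(−0.0594·14/12)
= -17.2555 × 0.933047 = -16.10
Short position value = −(long value) = kr 16.10

kr 16.10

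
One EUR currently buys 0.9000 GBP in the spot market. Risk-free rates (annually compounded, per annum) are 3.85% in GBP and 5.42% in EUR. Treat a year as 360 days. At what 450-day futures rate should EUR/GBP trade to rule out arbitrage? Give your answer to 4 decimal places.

0.8833

By covered interest parity, F = S · (1+r_GBP)^T / (1+r_EUR)^T
= 0.9000 × 1.048354 / 1.068203 = 0.9000 × 0.981418
F = 0.8833 GBP per EUR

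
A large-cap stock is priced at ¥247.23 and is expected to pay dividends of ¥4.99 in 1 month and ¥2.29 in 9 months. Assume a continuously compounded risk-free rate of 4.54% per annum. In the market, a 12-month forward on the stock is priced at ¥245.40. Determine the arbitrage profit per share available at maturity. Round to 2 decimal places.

¥5.79 per share

PV(dividends) I = 4.99·e^(−0.0454·1/12) + 2.29·e^(−0.0454·9/12) = 7.1845
Fair forward F* = (S − I)·e^(rT) = (247.23 − 7.1845)·e^0.045400 = 240.0455 × 1.046446 = 251.1947
Market ¥245.40 < fair 251.1947: forward underpriced → reverse cash-and-carry (short the stock, invest proceeds at r, pay the dividends, go long the forward).
Profit at T = |F_mkt − F*| = |245.40 − 251.1947| = ¥5.79 per share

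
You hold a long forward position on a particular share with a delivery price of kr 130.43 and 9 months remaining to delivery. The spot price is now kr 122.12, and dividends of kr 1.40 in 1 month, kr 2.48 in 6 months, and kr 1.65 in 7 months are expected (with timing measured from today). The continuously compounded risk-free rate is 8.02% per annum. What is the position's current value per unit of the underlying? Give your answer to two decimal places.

PV(remaining dividends) I = 1.40·e^(−0.0802·1/12) + 2.48·e^(−0.0802·6/12) + 1.65·e^(−0.0802·7/12) = 5.3478
Current forward F = (S − I)·e^(rT) = (122.12 − 5.3478)·e^(0.0802·9/12) = 116.7722 × 1.061996 = 124.0116
Value (long) = (F − K)·e^(−rT) = (124.0116 − 130.43) × 0.941623 = -6.0437
Value = -kr 6.04

-kr 6.04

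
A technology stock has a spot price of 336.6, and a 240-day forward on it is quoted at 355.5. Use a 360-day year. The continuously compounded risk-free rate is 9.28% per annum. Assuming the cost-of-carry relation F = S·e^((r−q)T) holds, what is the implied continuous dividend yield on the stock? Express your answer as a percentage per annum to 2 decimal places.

1.09%

From F = S·e^((r−q)T): (r − q) = ln(F/S)/T
ln(355.5/336.6) = ln(1.056150) = 0.054630
(r − q) = 0.054630 / (240/360) = 0.081945
q = r − ln(F/S)/T = 0.0928 − 0.081945 = 0.010855
q = 1.09%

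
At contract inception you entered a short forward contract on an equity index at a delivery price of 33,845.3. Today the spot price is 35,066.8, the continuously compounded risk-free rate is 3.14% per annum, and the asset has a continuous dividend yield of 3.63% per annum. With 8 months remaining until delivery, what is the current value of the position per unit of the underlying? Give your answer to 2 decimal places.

-1084.20

Current fair forward for the remaining 8 months: F = S·e^((r − q)·T), (r − q) = 0.0314 − 0.0363 = -0.0049
F = 35066.8 · e^(-0.0049 × 8/12) = 35066.8 × 0.99673866 = 34952.4352
Value of long forward = (F − K)·e^(−rT) = (34952.4352 − 33845.3) · e^(−0.0314·8/12)
= 1107.1352 × 0.97928425 = 1084.20
Short position value = −(long value) = -1084.20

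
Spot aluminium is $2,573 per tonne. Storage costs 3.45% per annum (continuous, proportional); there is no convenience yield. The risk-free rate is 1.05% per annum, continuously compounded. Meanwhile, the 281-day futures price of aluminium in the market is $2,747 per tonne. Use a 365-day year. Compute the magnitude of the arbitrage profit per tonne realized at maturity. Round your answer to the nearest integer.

Fair futures: F* = S·e^(carry·T), with carry = (r + u) = 0.0105 + 0.0345 = 0.0450
F* = 2573 · e^(0.0450 × 281/365) = 2573 · e^0.034644 = 2573 × 1.035251 = $2663.7008
Market $2747 > fair $2663.7008: forward overpriced → cash-and-carry (buy spot, short the forward).
At maturity, profit = |F_mkt − F*| = |2747 − 2663.7008| = $83 per tonne

$83 per tonne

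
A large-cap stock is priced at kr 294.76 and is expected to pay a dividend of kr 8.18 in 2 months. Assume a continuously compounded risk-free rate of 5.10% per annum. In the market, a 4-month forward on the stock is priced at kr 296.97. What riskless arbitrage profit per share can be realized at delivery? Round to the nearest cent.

PV(dividends) I = 8.18·e^(−0.0510·2/12) = 8.1108
Fair forward F* = (S − I)·e^(rT) = (294.76 − 8.1108)·e^0.017000 = 286.6492 × 1.017145 = 291.5638
Market kr 296.97 > fair 291.5638: forward overpriced → cash-and-carry (borrow at r, buy the stock and collect the dividends, short the forward).
Profit at T = |F_mkt − F*| = |296.97 − 291.5638| = kr 5.41 per share

kr 5.41 per share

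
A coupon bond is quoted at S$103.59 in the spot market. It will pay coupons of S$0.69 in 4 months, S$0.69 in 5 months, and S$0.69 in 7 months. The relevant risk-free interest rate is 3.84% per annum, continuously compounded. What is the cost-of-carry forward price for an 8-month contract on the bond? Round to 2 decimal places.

S$104.19

PV(coupons) I = 0.69·e^(−0.0384·4/12) + 0.69·e^(−0.0384·5/12) + 0.69·e^(−0.0384·7/12)
I = 0.6812 + 0.6790 + 0.6747 = 2.0349
F = (S − I)·e^(rT) = (103.59 − 2.0349) · e^(0.0384·8/12)
= 101.5551 · e^0.025600 = 101.5551 × 1.025930 = S$104.19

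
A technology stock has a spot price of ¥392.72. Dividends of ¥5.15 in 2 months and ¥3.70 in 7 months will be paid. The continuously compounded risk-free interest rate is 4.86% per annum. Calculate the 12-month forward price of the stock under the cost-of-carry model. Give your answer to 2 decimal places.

PV(dividends) I = 5.15·e^(−0.0486·2/12) + 3.70·e^(−0.0486·7/12)
I = 5.1085 + 3.5966 = 8.7051
F = (S − I)·e^(rT) = (392.72 − 8.7051) · e^(0.0486·12/12)
= 384.0149 · e^0.048600 = 384.0149 × 1.049800 = ¥403.14

¥403.14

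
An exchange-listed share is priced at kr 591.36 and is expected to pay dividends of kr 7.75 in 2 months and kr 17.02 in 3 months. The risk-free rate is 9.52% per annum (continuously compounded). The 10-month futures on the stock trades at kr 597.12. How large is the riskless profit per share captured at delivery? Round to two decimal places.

PV(dividends) I = 7.75·e^(−0.0952·2/12) + 17.02·e^(−0.0952·3/12) = 24.2477
Fair futures F* = (S − I)·e^(rT) = (591.36 − 24.2477)·e^0.079333 = 567.1123 × 1.082565 = 613.9359
Market kr 597.12 < fair 613.9359: forward underpriced → reverse cash-and-carry (short the stock, invest proceeds at r, pay the dividends, go long the forward).
Profit at T = |F_mkt − F*| = |597.12 − 613.9359| = kr 16.82 per share

kr 16.82 per share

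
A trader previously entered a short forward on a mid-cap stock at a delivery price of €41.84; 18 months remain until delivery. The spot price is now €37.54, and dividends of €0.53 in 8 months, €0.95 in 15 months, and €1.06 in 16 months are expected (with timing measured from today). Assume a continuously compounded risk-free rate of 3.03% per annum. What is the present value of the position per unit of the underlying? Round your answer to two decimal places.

PV(remaining dividends) I = 0.53·e^(−0.0303·8/12) + 0.95·e^(−0.0303·15/12) + 1.06·e^(−0.0303·16/12) = 2.4521
Current forward F = (S − I)·e^(rT) = (37.54 − 2.4521)·e^(0.0303·18/12) = 35.0879 × 1.046499 = 36.7195
Value (long) = (F − K)·e^(−rT) = (36.7195 − 41.84) × 0.955567 = -4.8930
Short position value = −(long value) = €4.89

€4.89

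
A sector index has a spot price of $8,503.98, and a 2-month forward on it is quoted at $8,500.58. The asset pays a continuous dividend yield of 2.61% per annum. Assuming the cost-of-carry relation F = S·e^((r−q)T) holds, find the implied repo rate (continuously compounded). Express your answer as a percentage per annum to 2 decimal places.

2.37%

From F = S·e^((r−q)T): (r − q) = ln(F/S)/T
ln(8500.58/8503.98) = ln(0.999600) = -0.000400
(r − q) = -0.000400 / (2/12) = -0.002400
r = ln(F/S)/T + q = -0.002400 + 0.0261 = 0.023700
r = 2.37%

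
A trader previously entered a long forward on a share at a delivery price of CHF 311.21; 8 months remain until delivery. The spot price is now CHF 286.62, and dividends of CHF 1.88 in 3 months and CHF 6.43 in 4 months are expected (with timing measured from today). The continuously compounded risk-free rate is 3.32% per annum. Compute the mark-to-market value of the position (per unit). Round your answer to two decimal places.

PV(remaining dividends) I = 1.88·e^(−0.0332·3/12) + 6.43·e^(−0.0332·4/12) = 8.2237
Current forward F = (S − I)·e^(rT) = (286.62 − 8.2237)·e^(0.0332·8/12) = 278.3963 × 1.022380 = 284.6268
Value (long) = (F − K)·e^(−rT) = (284.6268 − 311.21) × 0.978110 = -26.0013
Value = -CHF 26.00

-CHF 26.00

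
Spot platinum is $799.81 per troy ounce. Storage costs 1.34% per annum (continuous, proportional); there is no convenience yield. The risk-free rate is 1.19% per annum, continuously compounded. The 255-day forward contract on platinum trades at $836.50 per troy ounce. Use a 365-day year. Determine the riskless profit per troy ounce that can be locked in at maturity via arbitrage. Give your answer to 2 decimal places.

Fair forward: F* = S·e^(carry·T), with carry = (r + u) = 0.0119 + 0.0134 = 0.0253
F* = 799.81 · e^(0.0253 × 255/365) = 799.81 · e^0.017675 = 799.81 × 1.017832 = $814.0722
Market $836.50 > fair $814.0722: forward overpriced → cash-and-carry (buy spot, short the forward).
At maturity, profit = |F_mkt − F*| = |836.50 − 814.0722| = $22.43 per troy ounce

$22.43 per troy ounce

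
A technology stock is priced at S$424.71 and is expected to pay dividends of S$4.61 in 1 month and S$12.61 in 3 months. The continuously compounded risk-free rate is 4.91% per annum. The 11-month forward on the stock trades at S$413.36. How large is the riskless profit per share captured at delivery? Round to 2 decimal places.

PV(dividends) I = 4.61·e^(−0.0491·1/12) + 12.61·e^(−0.0491·3/12) = 17.0473
Fair forward F* = (S − I)·e^(rT) = (424.71 − 17.0473)·e^0.045008 = 407.6627 × 1.046036 = 426.4299
Market S$413.36 < fair 426.4299: forward underpriced → reverse cash-and-carry (short the stock, invest proceeds at r, pay the dividends, go long the forward).
Profit at T = |F_mkt − F*| = |413.36 − 426.4299| = S$13.07 per share

S$13.07 per share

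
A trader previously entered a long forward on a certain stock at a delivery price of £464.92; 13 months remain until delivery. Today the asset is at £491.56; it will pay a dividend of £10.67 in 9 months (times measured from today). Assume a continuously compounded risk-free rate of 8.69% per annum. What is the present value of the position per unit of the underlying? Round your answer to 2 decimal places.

£58.41

PV(remaining dividends) I = 10.67·e^(−0.0869·9/12) = 9.9968
Current forward F = (S − I)·e^(rT) = (491.56 − 9.9968)·e^(0.0869·13/12) = 481.5632 × 1.098715 = 529.1007
Value (long) = (F − K)·e^(−rT) = (529.1007 − 464.92) × 0.910154 = 58.4143
Value = £58.41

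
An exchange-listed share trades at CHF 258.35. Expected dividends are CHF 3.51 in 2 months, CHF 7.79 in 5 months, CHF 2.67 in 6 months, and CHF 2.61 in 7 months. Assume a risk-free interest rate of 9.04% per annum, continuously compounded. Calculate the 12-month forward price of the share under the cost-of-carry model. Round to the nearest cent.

CHF 265.29

PV(dividends) I = 3.51·e^(−0.0904·2/12) + 7.79·e^(−0.0904·5/12) + 2.67·e^(−0.0904·6/12) + 2.61·e^(−0.0904·7/12)
I = 3.4575 + 7.5020 + 2.5520 + 2.4759 = 15.9874
F = (S − I)·e^(rT) = (258.35 − 15.9874) · e^(0.0904·12/12)
= 242.3626 · e^0.090400 = 242.3626 × 1.094612 = CHF 265.29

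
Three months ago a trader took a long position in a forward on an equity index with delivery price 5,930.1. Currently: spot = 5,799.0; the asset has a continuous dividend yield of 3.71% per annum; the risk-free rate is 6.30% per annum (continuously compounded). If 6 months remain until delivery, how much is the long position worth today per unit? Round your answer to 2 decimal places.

-53.79

Current fair forward for the remaining 6 months: F = S·e^((r − q)·T), (r − q) = 0.0630 − 0.0371 = 0.0259
F = 5799.0 · e^(0.0259 × 6/12) = 5799.0 × 1.01303421 = 5874.5854
Value of long forward = (F − K)·e^(−rT) = (5874.5854 − 5930.1) · e^(−0.0630·6/12)
= -55.5146 × 0.96899096 = -53.79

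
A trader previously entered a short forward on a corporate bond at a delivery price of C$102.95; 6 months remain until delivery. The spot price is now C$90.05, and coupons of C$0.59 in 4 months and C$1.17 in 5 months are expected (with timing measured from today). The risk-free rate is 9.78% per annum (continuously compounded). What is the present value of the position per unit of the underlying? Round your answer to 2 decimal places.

PV(remaining coupons) I = 0.59·e^(−0.0978·4/12) + 1.17·e^(−0.0978·5/12) = 1.6944
Current forward F = (S − I)·e^(rT) = (90.05 − 1.6944)·e^(0.0978·6/12) = 88.3556 × 1.050115 = 92.7835
Value (long) = (F − K)·e^(−rT) = (92.7835 − 102.95) × 0.952276 = -9.6813
Short position value = −(long value) = C$9.68

C$9.68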